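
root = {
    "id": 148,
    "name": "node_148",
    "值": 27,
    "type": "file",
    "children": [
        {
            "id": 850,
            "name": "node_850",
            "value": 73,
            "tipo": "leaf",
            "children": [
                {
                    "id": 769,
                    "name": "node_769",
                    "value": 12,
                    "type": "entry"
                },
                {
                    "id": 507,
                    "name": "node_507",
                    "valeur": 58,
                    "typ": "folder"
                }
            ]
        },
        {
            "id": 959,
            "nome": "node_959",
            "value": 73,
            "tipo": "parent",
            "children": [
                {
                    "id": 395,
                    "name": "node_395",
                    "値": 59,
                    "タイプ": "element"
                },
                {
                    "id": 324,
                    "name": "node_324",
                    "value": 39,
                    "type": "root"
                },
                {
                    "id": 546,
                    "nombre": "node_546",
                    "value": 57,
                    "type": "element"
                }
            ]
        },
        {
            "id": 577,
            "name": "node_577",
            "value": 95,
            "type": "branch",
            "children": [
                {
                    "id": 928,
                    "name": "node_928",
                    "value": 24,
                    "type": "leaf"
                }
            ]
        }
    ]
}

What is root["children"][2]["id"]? 577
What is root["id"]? 148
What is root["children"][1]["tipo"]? "parent"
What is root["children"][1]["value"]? 73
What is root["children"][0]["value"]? 73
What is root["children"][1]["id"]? 959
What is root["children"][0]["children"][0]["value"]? 12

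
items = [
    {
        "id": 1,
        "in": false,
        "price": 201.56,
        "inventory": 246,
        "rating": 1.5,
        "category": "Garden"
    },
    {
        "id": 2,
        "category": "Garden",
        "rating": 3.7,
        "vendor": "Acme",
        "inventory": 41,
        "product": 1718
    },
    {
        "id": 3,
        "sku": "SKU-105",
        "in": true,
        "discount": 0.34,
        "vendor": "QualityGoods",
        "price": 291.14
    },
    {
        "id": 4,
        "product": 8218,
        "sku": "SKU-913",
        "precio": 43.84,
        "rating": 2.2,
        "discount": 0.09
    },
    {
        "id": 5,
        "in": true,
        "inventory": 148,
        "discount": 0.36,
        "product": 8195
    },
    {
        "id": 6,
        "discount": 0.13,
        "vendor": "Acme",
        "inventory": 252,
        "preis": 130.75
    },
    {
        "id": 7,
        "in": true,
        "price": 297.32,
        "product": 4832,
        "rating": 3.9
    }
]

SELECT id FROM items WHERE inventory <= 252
[1, 2, 5, 6]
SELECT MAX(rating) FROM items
3.9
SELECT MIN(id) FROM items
1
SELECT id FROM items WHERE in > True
[]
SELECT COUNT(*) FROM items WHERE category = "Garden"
2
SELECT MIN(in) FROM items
False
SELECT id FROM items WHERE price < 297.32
[1, 3]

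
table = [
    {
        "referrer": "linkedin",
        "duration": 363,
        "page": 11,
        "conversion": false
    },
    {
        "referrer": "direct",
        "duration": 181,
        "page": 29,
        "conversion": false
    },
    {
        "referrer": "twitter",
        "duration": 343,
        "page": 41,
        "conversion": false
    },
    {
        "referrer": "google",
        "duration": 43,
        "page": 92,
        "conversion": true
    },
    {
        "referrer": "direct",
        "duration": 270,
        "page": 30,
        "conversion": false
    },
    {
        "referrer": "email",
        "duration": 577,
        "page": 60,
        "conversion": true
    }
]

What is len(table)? 6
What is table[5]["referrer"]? "email"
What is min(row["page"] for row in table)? 11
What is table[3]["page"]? 92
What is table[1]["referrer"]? "direct"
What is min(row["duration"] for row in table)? 43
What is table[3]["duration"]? 43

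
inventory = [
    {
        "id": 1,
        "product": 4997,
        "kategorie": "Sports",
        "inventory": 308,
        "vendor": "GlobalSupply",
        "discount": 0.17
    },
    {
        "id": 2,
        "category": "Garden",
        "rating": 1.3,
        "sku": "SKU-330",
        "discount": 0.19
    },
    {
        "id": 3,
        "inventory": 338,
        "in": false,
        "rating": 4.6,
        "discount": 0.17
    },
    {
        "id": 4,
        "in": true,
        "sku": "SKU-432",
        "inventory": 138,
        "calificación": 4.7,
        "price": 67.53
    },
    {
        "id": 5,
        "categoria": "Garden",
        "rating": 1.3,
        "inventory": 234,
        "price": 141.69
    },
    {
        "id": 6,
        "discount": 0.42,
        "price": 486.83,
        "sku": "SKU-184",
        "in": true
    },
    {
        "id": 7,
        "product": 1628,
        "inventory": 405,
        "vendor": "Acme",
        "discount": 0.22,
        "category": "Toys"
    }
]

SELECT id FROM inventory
[1, 2, 3, 4, 5, 6, 7]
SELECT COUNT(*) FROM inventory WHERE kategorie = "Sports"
1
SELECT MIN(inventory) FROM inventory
138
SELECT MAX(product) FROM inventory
4997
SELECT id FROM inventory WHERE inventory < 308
[4, 5]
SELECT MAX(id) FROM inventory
7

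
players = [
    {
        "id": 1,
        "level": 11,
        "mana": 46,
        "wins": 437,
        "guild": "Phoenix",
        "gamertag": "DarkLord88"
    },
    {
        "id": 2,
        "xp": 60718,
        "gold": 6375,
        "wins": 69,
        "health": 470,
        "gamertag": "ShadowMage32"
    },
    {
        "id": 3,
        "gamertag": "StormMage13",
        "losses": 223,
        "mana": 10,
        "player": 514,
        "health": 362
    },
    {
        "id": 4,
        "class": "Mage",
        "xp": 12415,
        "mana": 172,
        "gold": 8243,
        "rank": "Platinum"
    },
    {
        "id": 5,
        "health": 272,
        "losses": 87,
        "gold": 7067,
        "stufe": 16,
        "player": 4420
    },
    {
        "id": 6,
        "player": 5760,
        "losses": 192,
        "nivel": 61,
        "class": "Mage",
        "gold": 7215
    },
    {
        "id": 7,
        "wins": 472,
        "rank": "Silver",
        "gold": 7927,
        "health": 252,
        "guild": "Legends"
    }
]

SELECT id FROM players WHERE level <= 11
[1]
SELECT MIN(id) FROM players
1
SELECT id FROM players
[1, 2, 3, 4, 5, 6, 7]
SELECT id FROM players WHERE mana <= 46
[1, 3]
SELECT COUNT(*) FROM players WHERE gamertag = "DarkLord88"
1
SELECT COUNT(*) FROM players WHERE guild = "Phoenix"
1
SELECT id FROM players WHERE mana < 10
[]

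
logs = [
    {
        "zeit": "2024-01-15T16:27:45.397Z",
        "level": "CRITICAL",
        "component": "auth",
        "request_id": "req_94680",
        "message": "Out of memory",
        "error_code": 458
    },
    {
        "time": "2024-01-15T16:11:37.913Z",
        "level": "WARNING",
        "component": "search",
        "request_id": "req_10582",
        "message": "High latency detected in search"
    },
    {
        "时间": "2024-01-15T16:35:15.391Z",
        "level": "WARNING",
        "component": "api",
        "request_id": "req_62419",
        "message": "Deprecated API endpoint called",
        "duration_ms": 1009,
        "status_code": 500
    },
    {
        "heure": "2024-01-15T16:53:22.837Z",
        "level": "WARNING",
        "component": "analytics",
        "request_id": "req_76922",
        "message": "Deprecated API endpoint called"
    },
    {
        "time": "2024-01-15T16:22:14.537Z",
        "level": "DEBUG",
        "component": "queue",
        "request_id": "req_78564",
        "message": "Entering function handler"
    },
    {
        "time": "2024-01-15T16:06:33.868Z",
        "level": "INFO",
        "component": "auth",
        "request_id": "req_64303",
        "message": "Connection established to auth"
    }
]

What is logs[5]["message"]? "Connection established to auth"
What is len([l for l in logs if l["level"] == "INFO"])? 1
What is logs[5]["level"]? "INFO"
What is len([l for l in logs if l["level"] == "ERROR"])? 0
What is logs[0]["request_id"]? "req_94680"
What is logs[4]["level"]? "DEBUG"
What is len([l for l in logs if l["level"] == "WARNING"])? 3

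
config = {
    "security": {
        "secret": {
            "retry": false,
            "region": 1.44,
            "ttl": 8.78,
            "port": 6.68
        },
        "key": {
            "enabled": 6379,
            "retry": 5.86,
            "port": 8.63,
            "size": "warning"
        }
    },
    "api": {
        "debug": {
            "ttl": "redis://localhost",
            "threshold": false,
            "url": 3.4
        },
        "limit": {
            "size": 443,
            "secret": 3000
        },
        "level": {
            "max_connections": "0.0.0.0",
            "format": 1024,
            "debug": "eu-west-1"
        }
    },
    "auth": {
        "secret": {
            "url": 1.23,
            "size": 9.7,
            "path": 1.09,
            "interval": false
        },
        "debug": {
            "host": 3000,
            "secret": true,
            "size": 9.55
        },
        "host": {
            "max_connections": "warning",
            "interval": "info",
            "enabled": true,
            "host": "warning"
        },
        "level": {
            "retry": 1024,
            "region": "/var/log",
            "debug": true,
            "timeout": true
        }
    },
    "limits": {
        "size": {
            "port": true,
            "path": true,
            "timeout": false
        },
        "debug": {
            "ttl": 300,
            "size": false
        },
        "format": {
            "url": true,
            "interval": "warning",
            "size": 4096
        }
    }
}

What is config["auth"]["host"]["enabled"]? True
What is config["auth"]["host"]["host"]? "warning"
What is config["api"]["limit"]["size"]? 443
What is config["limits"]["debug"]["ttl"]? 300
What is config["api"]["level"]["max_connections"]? "0.0.0.0"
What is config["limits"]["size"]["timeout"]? False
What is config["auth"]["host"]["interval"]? "info"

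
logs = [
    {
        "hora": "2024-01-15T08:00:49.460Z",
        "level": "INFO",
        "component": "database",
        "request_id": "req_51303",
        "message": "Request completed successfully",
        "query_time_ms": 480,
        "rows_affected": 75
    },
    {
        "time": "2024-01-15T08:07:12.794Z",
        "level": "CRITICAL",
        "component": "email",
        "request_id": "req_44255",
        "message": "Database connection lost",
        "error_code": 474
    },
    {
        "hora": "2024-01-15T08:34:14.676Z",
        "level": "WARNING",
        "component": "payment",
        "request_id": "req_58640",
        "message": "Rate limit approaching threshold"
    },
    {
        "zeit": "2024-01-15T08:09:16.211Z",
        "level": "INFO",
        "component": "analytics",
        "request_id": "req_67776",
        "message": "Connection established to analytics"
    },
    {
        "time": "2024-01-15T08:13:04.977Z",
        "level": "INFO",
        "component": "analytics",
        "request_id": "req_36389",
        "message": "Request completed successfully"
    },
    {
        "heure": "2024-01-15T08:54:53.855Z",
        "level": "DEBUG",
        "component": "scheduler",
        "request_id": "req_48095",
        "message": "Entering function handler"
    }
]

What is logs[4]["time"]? "2024-01-15T08:13:04.977Z"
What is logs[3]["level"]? "INFO"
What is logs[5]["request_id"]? "req_48095"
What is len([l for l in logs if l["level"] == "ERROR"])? 0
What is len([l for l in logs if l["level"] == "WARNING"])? 1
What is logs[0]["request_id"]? "req_51303"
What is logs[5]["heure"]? "2024-01-15T08:54:53.855Z"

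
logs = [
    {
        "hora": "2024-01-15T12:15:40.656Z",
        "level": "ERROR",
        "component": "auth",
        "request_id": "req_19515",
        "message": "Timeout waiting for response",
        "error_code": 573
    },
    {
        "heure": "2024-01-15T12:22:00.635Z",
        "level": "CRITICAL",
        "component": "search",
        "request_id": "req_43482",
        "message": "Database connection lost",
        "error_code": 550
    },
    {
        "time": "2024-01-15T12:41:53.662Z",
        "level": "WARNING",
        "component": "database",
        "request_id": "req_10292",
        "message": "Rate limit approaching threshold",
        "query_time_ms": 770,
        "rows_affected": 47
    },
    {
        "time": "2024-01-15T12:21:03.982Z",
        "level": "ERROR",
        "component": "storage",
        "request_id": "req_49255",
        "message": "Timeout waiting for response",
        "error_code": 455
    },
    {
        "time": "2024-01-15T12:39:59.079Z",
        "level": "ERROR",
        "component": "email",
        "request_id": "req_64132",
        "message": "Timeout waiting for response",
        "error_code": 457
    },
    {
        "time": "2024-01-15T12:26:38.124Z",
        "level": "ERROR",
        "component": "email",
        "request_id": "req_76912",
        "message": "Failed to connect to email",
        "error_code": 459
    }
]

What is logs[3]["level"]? "ERROR"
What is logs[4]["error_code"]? 457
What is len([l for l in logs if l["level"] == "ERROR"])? 4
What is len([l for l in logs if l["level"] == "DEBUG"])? 0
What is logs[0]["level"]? "ERROR"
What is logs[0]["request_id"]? "req_19515"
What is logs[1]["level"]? "CRITICAL"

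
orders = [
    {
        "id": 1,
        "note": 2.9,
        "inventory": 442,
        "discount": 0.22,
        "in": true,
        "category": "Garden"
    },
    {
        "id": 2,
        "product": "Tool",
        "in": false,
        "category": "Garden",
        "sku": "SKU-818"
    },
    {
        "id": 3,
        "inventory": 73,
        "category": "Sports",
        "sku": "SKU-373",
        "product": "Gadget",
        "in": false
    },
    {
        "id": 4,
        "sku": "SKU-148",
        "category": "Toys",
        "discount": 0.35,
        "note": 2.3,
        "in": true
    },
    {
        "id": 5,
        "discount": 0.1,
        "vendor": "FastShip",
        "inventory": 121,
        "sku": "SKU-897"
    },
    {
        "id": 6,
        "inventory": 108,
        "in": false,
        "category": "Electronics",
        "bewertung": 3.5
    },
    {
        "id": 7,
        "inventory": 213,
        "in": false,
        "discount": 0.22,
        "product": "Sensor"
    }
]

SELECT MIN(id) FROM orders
1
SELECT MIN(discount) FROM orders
0.1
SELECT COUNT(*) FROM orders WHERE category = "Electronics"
1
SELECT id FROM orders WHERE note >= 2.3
[1, 4]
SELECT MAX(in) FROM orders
True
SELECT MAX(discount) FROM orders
0.35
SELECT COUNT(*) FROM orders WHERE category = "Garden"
2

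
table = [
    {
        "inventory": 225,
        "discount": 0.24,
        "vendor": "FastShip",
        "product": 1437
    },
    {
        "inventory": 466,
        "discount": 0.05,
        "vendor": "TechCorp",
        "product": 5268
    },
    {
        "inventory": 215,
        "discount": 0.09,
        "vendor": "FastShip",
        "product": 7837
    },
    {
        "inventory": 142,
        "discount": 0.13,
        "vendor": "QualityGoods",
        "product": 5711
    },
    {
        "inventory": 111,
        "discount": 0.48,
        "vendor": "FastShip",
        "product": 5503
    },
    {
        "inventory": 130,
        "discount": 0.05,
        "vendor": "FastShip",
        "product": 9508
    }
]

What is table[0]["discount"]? 0.24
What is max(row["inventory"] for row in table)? 466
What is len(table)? 6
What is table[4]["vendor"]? "FastShip"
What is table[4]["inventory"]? 111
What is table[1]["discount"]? 0.05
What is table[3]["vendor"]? "QualityGoods"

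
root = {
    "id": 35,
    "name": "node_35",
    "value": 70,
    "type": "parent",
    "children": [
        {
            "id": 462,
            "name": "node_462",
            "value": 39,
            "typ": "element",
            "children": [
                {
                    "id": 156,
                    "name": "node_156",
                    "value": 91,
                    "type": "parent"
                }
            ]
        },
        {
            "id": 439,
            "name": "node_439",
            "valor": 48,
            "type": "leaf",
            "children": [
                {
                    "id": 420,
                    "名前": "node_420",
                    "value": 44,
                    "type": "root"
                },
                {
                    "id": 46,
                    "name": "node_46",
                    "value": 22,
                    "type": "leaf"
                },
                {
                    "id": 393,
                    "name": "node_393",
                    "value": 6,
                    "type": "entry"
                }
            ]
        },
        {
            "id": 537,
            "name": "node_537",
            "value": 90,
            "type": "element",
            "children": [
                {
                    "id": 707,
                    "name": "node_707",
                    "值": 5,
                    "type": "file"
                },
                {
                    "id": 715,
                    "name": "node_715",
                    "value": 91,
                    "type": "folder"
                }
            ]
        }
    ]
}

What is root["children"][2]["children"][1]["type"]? "folder"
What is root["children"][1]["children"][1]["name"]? "node_46"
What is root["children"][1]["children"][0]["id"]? 420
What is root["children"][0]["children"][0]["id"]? 156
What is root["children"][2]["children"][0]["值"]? 5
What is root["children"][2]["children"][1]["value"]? 91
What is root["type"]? "parent"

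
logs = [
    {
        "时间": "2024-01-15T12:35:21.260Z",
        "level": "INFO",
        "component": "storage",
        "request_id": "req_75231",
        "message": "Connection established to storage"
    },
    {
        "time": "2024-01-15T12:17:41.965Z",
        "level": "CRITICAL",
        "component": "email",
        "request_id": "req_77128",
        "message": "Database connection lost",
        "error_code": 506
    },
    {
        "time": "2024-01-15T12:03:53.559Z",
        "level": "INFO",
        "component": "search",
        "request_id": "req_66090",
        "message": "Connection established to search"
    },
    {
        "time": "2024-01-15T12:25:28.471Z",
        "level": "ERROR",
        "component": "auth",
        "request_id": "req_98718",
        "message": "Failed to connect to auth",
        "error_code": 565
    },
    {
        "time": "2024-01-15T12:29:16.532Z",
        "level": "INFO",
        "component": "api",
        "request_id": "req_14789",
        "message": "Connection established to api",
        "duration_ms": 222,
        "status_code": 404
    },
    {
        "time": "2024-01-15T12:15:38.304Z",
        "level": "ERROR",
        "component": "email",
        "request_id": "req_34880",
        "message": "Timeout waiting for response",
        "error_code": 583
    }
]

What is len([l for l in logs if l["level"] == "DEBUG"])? 0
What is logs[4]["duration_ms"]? 222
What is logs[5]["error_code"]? 583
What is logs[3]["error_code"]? 565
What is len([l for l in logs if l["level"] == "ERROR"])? 2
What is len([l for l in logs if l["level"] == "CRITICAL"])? 1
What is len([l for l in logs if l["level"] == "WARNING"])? 0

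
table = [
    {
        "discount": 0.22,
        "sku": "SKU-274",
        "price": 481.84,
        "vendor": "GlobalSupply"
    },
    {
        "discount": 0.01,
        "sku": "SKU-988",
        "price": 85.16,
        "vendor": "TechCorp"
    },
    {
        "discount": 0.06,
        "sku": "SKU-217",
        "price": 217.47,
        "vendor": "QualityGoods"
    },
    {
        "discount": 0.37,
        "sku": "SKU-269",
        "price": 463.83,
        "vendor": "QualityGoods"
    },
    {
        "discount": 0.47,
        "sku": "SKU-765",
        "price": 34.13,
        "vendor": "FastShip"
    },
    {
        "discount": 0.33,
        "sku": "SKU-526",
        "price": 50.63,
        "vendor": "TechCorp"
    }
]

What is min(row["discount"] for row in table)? 0.01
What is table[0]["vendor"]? "GlobalSupply"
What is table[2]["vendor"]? "QualityGoods"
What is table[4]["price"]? 34.13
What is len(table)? 6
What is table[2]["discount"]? 0.06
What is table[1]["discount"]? 0.01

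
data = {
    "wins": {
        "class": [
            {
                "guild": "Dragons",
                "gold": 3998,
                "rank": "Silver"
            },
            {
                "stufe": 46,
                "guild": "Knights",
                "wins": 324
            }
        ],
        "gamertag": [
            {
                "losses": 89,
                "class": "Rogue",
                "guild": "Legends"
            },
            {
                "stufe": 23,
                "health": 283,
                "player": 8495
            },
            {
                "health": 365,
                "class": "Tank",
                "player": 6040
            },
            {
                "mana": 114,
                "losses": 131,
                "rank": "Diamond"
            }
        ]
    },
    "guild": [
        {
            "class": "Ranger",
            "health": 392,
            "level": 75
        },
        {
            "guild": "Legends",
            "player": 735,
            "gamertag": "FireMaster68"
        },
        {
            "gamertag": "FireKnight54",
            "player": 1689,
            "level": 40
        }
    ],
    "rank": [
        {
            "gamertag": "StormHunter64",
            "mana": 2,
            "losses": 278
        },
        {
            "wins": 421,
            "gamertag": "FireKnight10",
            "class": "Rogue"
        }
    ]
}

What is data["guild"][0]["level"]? 75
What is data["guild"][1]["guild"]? "Legends"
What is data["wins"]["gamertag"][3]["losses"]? 131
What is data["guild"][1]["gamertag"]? "FireMaster68"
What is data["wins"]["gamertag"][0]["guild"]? "Legends"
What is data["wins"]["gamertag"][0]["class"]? "Rogue"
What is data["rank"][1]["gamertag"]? "FireKnight10"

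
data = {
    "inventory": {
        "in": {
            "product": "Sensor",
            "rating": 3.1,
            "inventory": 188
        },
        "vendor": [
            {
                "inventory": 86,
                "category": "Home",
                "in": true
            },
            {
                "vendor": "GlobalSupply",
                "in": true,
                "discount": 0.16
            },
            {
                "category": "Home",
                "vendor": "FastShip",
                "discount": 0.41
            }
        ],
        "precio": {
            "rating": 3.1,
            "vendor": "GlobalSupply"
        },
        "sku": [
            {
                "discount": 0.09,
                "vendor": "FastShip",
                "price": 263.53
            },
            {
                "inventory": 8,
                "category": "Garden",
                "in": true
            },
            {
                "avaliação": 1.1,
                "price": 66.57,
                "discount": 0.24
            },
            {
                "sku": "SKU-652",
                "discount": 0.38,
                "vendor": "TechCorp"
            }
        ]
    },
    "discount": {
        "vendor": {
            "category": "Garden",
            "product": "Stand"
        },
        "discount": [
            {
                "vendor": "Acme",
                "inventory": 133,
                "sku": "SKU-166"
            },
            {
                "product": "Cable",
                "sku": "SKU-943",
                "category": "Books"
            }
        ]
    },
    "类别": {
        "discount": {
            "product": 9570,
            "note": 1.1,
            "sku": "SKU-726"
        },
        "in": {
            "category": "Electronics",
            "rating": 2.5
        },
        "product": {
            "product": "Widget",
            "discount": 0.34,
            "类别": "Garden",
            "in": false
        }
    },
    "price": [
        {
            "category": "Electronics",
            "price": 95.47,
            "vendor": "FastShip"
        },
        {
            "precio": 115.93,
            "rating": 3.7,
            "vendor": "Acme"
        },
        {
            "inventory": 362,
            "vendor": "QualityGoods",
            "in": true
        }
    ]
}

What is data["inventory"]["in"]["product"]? "Sensor"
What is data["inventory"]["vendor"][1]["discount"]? 0.16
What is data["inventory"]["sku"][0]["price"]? 263.53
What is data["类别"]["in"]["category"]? "Electronics"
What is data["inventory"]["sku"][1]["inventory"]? 8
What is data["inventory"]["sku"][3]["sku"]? "SKU-652"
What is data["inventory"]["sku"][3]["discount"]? 0.38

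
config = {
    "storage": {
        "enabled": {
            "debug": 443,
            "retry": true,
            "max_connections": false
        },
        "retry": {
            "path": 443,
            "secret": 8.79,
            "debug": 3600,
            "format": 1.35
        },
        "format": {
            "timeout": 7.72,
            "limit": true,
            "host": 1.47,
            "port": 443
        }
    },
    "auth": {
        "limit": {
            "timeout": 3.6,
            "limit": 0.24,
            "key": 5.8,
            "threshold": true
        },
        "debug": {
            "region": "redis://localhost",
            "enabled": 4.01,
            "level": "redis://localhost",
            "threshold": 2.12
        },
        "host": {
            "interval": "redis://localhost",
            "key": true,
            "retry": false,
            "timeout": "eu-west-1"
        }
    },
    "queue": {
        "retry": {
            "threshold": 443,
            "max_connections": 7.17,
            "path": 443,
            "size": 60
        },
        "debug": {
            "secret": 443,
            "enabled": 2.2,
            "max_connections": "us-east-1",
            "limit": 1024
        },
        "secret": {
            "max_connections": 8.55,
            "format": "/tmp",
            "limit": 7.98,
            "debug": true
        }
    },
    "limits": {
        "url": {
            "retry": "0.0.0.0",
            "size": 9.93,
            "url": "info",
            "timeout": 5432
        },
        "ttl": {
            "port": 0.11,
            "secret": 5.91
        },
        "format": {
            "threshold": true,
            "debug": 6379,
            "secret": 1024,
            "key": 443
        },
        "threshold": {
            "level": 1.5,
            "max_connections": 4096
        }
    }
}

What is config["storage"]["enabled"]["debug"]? 443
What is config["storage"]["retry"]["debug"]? 3600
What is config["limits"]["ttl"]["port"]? 0.11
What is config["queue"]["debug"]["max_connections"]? "us-east-1"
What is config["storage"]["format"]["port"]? 443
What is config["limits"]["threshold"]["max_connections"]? 4096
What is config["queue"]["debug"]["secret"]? 443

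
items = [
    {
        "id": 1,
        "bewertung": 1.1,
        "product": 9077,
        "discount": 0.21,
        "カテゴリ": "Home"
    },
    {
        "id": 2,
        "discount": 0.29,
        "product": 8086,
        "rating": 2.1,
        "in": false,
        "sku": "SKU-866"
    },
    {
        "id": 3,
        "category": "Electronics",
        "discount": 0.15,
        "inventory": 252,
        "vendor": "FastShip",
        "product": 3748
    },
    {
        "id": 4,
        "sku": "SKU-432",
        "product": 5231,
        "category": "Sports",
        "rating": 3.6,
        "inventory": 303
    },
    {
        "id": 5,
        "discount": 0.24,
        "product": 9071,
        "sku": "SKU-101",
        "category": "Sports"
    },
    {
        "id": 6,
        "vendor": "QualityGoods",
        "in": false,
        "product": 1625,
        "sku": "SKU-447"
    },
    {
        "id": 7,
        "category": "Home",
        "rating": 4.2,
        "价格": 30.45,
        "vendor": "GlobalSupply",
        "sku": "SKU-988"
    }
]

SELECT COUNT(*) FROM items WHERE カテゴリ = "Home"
1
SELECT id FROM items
[1, 2, 3, 4, 5, 6, 7]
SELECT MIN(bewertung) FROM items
1.1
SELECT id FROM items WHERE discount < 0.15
[]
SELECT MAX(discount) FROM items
0.29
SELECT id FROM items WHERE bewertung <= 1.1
[1]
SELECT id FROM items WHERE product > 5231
[1, 2, 5]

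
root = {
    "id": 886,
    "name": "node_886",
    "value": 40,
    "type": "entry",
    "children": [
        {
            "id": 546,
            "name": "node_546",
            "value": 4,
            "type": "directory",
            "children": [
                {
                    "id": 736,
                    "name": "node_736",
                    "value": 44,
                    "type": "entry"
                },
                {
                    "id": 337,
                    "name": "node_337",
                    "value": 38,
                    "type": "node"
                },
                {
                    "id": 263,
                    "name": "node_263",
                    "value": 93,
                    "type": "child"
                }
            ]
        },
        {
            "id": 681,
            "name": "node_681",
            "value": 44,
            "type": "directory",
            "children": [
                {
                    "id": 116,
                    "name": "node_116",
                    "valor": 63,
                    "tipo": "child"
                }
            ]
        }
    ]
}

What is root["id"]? 886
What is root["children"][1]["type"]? "directory"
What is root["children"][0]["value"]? 4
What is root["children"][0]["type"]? "directory"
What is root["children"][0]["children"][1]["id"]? 337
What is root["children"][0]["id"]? 546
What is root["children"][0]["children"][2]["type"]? "child"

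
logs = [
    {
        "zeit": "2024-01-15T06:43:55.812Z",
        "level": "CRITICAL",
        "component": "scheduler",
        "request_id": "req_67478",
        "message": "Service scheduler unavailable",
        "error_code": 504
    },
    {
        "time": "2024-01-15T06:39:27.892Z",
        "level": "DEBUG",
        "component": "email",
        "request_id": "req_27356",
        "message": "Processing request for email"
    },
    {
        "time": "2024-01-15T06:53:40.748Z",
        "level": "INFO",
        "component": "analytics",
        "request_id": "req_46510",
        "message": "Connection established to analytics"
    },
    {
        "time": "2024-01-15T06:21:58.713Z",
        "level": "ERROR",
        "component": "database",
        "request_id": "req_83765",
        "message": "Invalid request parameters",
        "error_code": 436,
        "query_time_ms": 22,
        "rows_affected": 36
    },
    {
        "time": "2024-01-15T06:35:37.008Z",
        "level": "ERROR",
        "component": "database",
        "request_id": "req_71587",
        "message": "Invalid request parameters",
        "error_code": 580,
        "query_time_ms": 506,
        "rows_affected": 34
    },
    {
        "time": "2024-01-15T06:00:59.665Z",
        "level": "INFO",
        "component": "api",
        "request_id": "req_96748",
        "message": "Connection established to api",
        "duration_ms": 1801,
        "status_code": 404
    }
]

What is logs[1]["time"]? "2024-01-15T06:39:27.892Z"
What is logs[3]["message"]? "Invalid request parameters"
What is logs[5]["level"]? "INFO"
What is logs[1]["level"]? "DEBUG"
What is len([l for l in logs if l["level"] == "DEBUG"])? 1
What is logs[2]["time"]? "2024-01-15T06:53:40.748Z"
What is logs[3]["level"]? "ERROR"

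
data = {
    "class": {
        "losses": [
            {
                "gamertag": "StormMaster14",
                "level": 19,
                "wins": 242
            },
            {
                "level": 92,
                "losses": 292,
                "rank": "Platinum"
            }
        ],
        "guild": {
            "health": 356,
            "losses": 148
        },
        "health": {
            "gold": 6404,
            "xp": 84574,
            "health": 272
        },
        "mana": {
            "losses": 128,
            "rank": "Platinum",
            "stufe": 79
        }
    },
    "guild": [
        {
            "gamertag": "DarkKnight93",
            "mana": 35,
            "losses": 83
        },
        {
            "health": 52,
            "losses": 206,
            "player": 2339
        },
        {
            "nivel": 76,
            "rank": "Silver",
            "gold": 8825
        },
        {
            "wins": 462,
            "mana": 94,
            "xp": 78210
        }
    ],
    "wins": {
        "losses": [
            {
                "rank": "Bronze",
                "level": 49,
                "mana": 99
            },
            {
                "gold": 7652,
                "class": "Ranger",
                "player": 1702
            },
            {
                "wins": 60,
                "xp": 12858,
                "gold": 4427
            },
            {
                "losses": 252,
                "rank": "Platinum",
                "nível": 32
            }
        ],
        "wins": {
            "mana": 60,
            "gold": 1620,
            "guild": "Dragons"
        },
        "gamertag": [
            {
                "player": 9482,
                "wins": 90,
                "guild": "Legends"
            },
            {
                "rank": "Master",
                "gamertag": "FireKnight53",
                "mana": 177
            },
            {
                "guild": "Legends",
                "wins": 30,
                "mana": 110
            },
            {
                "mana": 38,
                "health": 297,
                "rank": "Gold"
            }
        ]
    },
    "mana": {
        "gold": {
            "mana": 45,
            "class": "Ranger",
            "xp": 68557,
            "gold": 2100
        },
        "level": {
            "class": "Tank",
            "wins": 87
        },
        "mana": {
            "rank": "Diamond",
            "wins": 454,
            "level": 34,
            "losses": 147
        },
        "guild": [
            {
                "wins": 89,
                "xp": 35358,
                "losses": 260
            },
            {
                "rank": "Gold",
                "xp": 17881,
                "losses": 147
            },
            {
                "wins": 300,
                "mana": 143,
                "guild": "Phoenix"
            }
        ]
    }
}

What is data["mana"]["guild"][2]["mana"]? 143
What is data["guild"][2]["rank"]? "Silver"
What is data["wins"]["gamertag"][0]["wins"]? 90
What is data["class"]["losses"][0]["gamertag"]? "StormMaster14"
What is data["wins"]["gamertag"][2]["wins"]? 30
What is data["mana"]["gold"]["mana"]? 45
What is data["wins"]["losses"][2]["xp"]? 12858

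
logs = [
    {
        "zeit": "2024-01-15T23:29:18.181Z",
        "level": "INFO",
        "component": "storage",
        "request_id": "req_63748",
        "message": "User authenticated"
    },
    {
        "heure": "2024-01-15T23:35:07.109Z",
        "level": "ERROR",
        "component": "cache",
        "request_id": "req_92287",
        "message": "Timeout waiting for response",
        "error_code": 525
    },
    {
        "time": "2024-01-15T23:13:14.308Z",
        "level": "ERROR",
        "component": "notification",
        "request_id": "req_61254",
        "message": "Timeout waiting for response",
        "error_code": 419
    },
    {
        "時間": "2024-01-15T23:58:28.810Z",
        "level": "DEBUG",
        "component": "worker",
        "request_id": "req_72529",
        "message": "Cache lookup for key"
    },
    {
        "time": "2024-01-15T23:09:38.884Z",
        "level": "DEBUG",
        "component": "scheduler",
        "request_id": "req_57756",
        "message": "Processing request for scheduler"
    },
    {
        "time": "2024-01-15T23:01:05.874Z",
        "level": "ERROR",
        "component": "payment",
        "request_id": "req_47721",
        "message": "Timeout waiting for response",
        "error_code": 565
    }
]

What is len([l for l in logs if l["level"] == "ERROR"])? 3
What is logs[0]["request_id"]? "req_63748"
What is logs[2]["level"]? "ERROR"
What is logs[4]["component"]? "scheduler"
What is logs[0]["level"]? "INFO"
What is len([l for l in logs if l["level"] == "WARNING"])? 0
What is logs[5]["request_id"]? "req_47721"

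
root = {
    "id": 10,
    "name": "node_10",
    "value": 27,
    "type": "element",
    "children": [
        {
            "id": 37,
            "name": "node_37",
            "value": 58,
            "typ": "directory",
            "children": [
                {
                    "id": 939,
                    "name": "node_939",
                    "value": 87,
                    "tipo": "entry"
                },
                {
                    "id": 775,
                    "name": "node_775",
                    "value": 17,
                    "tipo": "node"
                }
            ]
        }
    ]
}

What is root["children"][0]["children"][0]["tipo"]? "entry"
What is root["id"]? 10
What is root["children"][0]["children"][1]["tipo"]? "node"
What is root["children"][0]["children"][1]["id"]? 775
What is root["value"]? 27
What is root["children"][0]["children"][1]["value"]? 17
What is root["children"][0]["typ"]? "directory"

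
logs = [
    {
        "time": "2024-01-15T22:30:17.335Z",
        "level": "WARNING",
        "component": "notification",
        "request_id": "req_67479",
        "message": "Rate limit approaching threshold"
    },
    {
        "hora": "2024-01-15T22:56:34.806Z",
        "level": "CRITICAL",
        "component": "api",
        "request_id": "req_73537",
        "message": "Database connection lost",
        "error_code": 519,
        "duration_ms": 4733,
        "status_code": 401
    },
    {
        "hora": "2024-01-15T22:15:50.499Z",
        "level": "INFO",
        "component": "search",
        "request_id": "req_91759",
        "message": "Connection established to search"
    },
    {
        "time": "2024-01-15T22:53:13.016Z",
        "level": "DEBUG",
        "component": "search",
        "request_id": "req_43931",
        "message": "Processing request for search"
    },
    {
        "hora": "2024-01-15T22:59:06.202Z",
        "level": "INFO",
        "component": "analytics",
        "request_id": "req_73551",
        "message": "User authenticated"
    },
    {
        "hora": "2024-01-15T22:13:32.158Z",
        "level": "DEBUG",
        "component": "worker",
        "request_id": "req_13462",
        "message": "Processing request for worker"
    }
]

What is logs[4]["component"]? "analytics"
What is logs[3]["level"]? "DEBUG"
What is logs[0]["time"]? "2024-01-15T22:30:17.335Z"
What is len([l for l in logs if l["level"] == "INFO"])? 2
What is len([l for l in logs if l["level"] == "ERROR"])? 0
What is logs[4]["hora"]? "2024-01-15T22:59:06.202Z"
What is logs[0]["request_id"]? "req_67479"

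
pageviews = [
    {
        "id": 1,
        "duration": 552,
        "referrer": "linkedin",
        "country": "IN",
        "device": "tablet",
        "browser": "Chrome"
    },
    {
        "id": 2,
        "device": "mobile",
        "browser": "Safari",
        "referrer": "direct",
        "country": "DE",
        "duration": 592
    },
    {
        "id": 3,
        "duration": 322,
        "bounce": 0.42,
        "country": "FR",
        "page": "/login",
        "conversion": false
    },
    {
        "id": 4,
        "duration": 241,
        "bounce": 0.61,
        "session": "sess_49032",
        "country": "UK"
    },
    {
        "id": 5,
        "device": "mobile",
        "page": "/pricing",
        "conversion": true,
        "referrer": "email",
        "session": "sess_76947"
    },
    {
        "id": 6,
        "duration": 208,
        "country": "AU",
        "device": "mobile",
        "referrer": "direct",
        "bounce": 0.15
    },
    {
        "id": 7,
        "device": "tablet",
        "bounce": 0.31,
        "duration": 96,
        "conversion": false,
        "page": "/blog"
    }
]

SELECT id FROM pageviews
[1, 2, 3, 4, 5, 6, 7]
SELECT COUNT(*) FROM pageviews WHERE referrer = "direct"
2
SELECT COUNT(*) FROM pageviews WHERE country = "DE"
1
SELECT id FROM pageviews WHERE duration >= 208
[1, 2, 3, 4, 6]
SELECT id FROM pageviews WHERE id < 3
[1, 2]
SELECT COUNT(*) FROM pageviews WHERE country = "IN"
1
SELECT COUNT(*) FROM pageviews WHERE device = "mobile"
3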